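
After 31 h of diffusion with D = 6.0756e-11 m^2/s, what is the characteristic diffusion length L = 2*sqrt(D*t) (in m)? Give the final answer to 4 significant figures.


t = 31 hr = 111600 s
Diffusion length = 2*sqrt(D*t)
= 2*sqrt(6.0756e-11 * 111600)
= 5.208e-03 m


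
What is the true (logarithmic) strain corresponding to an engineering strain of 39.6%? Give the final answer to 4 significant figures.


epsilon_true = ln(1 + epsilon_eng)
epsilon_true = ln(1 + 0.396)
epsilon_true = 0.3336


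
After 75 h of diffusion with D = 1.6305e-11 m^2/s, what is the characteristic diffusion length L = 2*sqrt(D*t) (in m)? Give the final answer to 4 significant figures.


t = 75 hr = 270000 s
Diffusion length = 2*sqrt(D*t)
= 2*sqrt(1.6305e-11 * 270000)
= 4.196e-03 m


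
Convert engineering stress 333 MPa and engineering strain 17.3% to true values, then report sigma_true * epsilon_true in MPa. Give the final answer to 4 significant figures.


sigma_true = sigma_eng * (1 + epsilon_eng)
sigma_true = 333 * (1 + 0.173) = 390.609 MPa
epsilon_true = ln(1 + epsilon_eng)
epsilon_true = ln(1 + 0.173) = 0.159565
sigma_true * epsilon_true = 390.609 * 0.159565 = 62.33 MPa


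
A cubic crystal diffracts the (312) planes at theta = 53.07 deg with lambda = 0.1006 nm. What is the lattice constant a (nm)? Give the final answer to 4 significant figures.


d = lambda / (2*sin(theta))
d = 0.1006 / (2*sin(53.07 deg))
d = 0.0629245 nm
a = d * sqrt(h^2+k^2+l^2) = 0.0629245 * sqrt(14)
a = 0.2354 nm


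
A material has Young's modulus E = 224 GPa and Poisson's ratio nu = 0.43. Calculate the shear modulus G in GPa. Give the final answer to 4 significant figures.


G = E / (2*(1+nu))
G = 224 / (2*(1+0.43))
G = 78.32 GPa


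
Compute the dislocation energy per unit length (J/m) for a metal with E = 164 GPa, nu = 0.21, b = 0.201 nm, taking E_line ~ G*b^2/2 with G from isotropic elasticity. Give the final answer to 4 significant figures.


Step 1: G = E / (2*(1+nu))
G = 164 / (2*(1+0.21)) = 67.7686 GPa = 6.77686e+10 Pa
Step 2: E_line = G*b^2/2
b = 0.201 nm = 2.01e-10 m
E_line = 0.5 * 6.77686e+10 * (2.01e-10)^2 = 1.369e-09 J/m


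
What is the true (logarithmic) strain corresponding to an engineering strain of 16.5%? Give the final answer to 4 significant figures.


epsilon_true = ln(1 + epsilon_eng)
epsilon_true = ln(1 + 0.165)
epsilon_true = 0.1527


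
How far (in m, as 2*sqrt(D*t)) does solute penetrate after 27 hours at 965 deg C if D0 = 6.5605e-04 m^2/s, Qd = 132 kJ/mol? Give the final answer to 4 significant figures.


Step 1: D = D0 * exp(-Qd/(R*T))
T = 1238.15 K
D = 6.5605e-04 * exp(-132e3 / (8.314 * 1238.15)) = 1.76997e-09 m^2/s
Step 2: L = 2*sqrt(D*t)
t = 27 h = 97200 s
L = 2*sqrt(1.76997e-09 * 97200) = 0.02623 m


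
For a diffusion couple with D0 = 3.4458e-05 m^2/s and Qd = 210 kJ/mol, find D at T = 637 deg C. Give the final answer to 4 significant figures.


D = D0 * exp(-Qd / (R*T))
T = 910.15 K
D = 3.4458e-05 * exp(-210e3 / (8.314 * 910.15))
D = 3.053e-17 m^2/s


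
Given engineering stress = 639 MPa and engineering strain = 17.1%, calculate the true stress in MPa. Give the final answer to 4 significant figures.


sigma_true = sigma_eng * (1 + epsilon_eng)
sigma_true = 639 * (1 + 0.171)
sigma_true = 748.3 MPa


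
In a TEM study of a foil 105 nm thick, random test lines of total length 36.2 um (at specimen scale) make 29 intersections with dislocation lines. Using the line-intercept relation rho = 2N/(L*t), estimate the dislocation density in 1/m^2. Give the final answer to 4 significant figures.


rho = 2N / (L * t)
L = 36.2 um = 3.62e-05 m, t = 105 nm = 1.05e-07 m
rho = 2 * 29 / (3.62e-05 * 1.05e-07)
rho = 1.526e+13 1/m^2


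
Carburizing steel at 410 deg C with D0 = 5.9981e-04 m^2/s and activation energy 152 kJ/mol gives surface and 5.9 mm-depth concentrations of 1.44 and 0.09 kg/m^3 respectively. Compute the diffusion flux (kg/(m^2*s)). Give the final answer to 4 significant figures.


Step 1: D = D0 * exp(-Qd/(R*T))
T = 410 + 273.15 = 683.15 K
D = 5.9981e-04 * exp(-152e3 / (8.314 * 683.15)) = 1.43039e-15 m^2/s
Step 2: J = D * (C1 - C2) / dx
J = 1.43039e-15 * (1.44 - 0.09) / 5.9e-03
J = 3.273e-13 kg/(m^2*s)


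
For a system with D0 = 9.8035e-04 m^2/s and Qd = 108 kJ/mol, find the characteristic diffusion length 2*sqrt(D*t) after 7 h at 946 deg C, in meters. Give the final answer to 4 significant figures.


Step 1: D = D0 * exp(-Qd/(R*T))
T = 1219.15 K
D = 9.8035e-04 * exp(-108e3 / (8.314 * 1219.15)) = 2.31175e-08 m^2/s
Step 2: L = 2*sqrt(D*t)
t = 7 h = 25200 s
L = 2*sqrt(2.31175e-08 * 25200) = 0.04827 m


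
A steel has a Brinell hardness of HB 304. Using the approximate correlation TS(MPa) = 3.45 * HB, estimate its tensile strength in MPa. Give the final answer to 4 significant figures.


TS (MPa) = 3.45 * HB
TS = 3.45 * 304
TS = 1049 MPa


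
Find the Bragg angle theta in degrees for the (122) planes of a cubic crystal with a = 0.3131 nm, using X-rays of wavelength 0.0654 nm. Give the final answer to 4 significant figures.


d = a / sqrt(h^2+k^2+l^2)
d = 0.3131 / sqrt(9) = 0.104367 nm
lambda = 2*d*sin(theta)  =>  sin(theta) = lambda / (2*d)
sin(theta) = 0.0654 / (2 * 0.104367) = 0.313318
theta = 18.26 deg


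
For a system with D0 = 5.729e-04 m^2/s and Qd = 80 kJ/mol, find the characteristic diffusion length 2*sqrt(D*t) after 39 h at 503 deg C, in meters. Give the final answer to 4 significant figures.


Step 1: D = D0 * exp(-Qd/(R*T))
T = 776.15 K
D = 5.729e-04 * exp(-80e3 / (8.314 * 776.15)) = 2.36543e-09 m^2/s
Step 2: L = 2*sqrt(D*t)
t = 39 h = 140400 s
L = 2*sqrt(2.36543e-09 * 140400) = 0.03645 m


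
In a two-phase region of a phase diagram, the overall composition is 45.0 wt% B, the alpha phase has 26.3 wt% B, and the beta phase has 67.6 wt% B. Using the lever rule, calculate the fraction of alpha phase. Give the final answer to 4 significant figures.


f_alpha = (C_beta - C0) / (C_beta - C_alpha)
f_alpha = (67.6 - 45.0) / (67.6 - 26.3)
f_alpha = 0.5472


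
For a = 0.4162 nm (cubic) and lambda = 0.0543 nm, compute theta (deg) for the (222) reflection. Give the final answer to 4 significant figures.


d = a / sqrt(h^2+k^2+l^2)
d = 0.4162 / sqrt(12) = 0.120147 nm
lambda = 2*d*sin(theta)  =>  sin(theta) = lambda / (2*d)
sin(theta) = 0.0543 / (2 * 0.120147) = 0.225974
theta = 13.06 deg


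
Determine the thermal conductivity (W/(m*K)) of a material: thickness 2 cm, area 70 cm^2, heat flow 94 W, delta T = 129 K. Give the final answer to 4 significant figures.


k = Q*L / (A*dT)
L = 0.02 m, A = 7e-03 m^2
k = 94 * 0.02 / (7e-03 * 129)
k = 2.082 W/(m*K)


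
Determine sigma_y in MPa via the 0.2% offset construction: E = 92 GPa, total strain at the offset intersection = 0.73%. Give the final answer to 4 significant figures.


Offset strain = 0.002
Elastic strain at yield = total_strain - offset = 7.3e-03 - 0.002 = 5.3e-03
sigma_y = E * elastic_strain = 92000 * 5.3e-03
sigma_y = 487.6 MPa


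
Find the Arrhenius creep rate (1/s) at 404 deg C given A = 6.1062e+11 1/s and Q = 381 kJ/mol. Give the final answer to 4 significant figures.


rate = A * exp(-Q / (R*T))
T = 404 + 273.15 = 677.15 K
rate = 6.1062e+11 * exp(-381e3 / (8.314 * 677.15))
rate = 2.482e-18 1/s


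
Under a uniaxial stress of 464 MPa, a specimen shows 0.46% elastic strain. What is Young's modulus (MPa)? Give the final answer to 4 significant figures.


E = sigma / epsilon
epsilon = 0.46% = 4.6e-03
E = 464 / 4.6e-03
E = 100900 MPa


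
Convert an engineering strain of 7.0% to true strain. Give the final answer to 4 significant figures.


epsilon_true = ln(1 + epsilon_eng)
epsilon_true = ln(1 + 0.07)
epsilon_true = 0.06766


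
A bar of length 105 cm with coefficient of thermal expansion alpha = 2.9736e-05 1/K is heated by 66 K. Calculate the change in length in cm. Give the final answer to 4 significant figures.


dL = L0 * alpha * dT
dL = 105 * 2.9736e-05 * 66
dL = 0.2061 cm


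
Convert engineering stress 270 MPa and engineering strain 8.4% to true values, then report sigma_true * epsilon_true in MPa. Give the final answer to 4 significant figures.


sigma_true = sigma_eng * (1 + epsilon_eng)
sigma_true = 270 * (1 + 0.084) = 292.68 MPa
epsilon_true = ln(1 + epsilon_eng)
epsilon_true = ln(1 + 0.084) = 0.0806579
sigma_true * epsilon_true = 292.68 * 0.0806579 = 23.61 MPa


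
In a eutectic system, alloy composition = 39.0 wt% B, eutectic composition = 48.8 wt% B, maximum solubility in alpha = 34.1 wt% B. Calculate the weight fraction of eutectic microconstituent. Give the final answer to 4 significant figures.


f_primary = (C_e - C0) / (C_e - C_alpha_max)
f_primary = (48.8 - 39.0) / (48.8 - 34.1)
f_primary = 0.666667
f_eutectic = 1 - 0.666667 = 0.3333


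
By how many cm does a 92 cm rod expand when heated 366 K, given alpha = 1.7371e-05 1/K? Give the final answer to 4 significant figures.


dL = L0 * alpha * dT
dL = 92 * 1.7371e-05 * 366
dL = 0.5849 cm


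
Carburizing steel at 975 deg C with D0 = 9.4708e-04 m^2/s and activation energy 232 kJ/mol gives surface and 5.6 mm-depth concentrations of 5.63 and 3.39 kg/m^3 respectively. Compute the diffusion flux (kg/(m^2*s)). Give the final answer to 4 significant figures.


Step 1: D = D0 * exp(-Qd/(R*T))
T = 975 + 273.15 = 1248.15 K
D = 9.4708e-04 * exp(-232e3 / (8.314 * 1248.15)) = 1.84892e-13 m^2/s
Step 2: J = D * (C1 - C2) / dx
J = 1.84892e-13 * (5.63 - 3.39) / 5.6e-03
J = 7.396e-11 kg/(m^2*s)


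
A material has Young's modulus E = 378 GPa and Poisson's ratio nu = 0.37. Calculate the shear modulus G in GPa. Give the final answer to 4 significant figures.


G = E / (2*(1+nu))
G = 378 / (2*(1+0.37))
G = 138 GPa


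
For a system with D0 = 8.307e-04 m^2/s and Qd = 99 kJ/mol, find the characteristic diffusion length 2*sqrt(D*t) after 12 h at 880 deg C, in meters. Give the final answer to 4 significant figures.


Step 1: D = D0 * exp(-Qd/(R*T))
T = 1153.15 K
D = 8.307e-04 * exp(-99e3 / (8.314 * 1153.15)) = 2.72173e-08 m^2/s
Step 2: L = 2*sqrt(D*t)
t = 12 h = 43200 s
L = 2*sqrt(2.72173e-08 * 43200) = 0.06858 m


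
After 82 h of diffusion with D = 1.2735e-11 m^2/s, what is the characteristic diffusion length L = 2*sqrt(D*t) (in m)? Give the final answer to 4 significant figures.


t = 82 hr = 295200 s
Diffusion length = 2*sqrt(D*t)
= 2*sqrt(1.2735e-11 * 295200)
= 3.878e-03 m


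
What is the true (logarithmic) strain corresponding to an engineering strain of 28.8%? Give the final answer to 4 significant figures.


epsilon_true = ln(1 + epsilon_eng)
epsilon_true = ln(1 + 0.288)
epsilon_true = 0.2531


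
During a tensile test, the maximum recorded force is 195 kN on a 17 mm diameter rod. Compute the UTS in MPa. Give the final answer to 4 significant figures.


A0 = pi*(d/2)^2 = pi*(17/2)^2 = 226.98 mm^2
UTS = F_max / A0 = 195*1000 / 226.98
UTS = 859.1 MPa


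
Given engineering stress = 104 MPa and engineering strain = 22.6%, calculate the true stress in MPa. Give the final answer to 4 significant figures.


sigma_true = sigma_eng * (1 + epsilon_eng)
sigma_true = 104 * (1 + 0.226)
sigma_true = 127.5 MPa


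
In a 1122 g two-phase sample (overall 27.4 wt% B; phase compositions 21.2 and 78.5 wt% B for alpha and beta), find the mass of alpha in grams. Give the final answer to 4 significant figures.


f_alpha = (C_beta - C0) / (C_beta - C_alpha)
f_alpha = (78.5 - 27.4) / (78.5 - 21.2) = 0.891798
m_alpha = f_alpha * m_total = 0.891798 * 1122 = 1001 g


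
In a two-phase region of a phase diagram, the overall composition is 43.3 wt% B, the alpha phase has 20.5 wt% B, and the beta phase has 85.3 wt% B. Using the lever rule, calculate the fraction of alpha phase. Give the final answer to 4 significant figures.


f_alpha = (C_beta - C0) / (C_beta - C_alpha)
f_alpha = (85.3 - 43.3) / (85.3 - 20.5)
f_alpha = 0.6481


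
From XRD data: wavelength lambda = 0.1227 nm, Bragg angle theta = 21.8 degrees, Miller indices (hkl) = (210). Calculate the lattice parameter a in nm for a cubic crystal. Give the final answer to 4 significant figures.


d = lambda / (2*sin(theta))
d = 0.1227 / (2*sin(21.8 deg))
d = 0.1652 nm
a = d * sqrt(h^2+k^2+l^2) = 0.1652 * sqrt(5)
a = 0.3694 nm


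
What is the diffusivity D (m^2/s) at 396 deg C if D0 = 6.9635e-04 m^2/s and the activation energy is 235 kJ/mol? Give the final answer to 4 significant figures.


D = D0 * exp(-Qd / (R*T))
T = 669.15 K
D = 6.9635e-04 * exp(-235e3 / (8.314 * 669.15))
D = 3.146e-22 m^2/s


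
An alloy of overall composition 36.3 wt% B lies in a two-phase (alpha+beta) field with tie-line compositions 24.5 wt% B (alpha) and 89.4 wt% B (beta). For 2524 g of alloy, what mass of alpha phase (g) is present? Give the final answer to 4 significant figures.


f_alpha = (C_beta - C0) / (C_beta - C_alpha)
f_alpha = (89.4 - 36.3) / (89.4 - 24.5) = 0.818182
m_alpha = f_alpha * m_total = 0.818182 * 2524 = 2065 g


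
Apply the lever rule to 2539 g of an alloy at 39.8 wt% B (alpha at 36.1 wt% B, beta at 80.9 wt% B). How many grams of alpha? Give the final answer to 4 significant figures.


f_alpha = (C_beta - C0) / (C_beta - C_alpha)
f_alpha = (80.9 - 39.8) / (80.9 - 36.1) = 0.917411
m_alpha = f_alpha * m_total = 0.917411 * 2539 = 2329 g


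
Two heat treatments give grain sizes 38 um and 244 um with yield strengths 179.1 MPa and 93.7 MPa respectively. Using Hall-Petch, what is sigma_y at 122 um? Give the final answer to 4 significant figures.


sigma_y = sigma0 + k / sqrt(d)
1/sqrt(d1) = 1/sqrt(3.8e-05) = 162.221;  1/sqrt(d2) = 64.0184
k = (sigma1 - sigma2) / (1/sqrt(d1) - 1/sqrt(d2)) = (179.1 - 93.7) / (162.221 - 64.0184) = 0.869627 MPa*m^0.5
sigma0 = sigma1 - k/sqrt(d1) = 179.1 - 0.869627*162.221 = 38.0278 MPa
sigma_y(d3) = 38.0278 + 0.869627 / sqrt(1.22e-04) = 116.8 MPa


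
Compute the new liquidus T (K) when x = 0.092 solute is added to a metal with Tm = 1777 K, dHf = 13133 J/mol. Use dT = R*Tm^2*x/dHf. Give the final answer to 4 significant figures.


dT = R*Tm^2*x / dHf
dT = 8.314 * 1777^2 * 0.092 / 13133
dT = 183.911 K
T_new = 1777 - 183.911 = 1593 K


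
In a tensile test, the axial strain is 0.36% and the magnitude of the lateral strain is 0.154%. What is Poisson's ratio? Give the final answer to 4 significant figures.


nu = -epsilon_lat / epsilon_axial
Lateral strain is contraction (negative), so using magnitudes:
nu = 0.154 / 0.36
nu = 0.4278


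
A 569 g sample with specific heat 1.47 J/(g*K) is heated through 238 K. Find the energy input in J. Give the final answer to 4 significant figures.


Q = m * cp * dT
Q = 569 * 1.47 * 238
Q = 199100 J


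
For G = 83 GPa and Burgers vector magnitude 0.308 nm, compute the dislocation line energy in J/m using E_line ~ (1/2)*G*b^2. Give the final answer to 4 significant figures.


E = G*b^2/2
b = 0.308 nm = 3.08e-10 m
G = 83 GPa = 8.3e+10 Pa
E = 0.5 * 8.3e+10 * (3.08e-10)^2
E = 3.937e-09 J/m


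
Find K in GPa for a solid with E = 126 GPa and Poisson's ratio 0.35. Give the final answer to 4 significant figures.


K = E / (3*(1-2*nu))
K = 126 / (3*(1-2*0.35))
K = 140 GPa


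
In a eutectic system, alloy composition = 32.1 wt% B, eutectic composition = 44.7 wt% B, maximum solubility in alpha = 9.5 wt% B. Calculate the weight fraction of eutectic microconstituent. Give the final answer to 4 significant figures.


f_primary = (C_e - C0) / (C_e - C_alpha_max)
f_primary = (44.7 - 32.1) / (44.7 - 9.5)
f_primary = 0.357955
f_eutectic = 1 - 0.357955 = 0.642


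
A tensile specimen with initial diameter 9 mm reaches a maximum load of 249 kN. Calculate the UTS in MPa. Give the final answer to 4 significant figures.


A0 = pi*(d/2)^2 = pi*(9/2)^2 = 63.6173 mm^2
UTS = F_max / A0 = 249*1000 / 63.6173
UTS = 3914 MPa


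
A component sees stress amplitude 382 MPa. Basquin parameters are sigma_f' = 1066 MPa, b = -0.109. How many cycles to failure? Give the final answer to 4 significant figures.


sigma_a = sigma_f' * (2*Nf)^b
2*Nf = (sigma_a / sigma_f')^(1/b)
2*Nf = (382 / 1066)^(1/-0.109)
2*Nf = 12272.5
Nf = 6136 cycles


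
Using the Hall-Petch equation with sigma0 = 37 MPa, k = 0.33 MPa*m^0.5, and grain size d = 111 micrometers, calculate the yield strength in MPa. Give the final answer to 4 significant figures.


sigma_y = sigma0 + k / sqrt(d)
d = 111 um = 1.11e-04 m
sigma_y = 37 + 0.33 / sqrt(1.11e-04)
sigma_y = 68.32 MPa


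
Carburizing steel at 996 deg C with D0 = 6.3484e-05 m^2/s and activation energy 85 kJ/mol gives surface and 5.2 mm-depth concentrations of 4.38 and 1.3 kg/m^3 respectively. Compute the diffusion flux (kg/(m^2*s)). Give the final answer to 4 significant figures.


Step 1: D = D0 * exp(-Qd/(R*T))
T = 996 + 273.15 = 1269.15 K
D = 6.3484e-05 * exp(-85e3 / (8.314 * 1269.15)) = 2.01455e-08 m^2/s
Step 2: J = D * (C1 - C2) / dx
J = 2.01455e-08 * (4.38 - 1.3) / 5.2e-03
J = 1.193e-05 kg/(m^2*s)


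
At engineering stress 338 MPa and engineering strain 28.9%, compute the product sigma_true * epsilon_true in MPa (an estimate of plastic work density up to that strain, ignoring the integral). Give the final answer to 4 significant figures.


sigma_true = sigma_eng * (1 + epsilon_eng)
sigma_true = 338 * (1 + 0.289) = 435.682 MPa
epsilon_true = ln(1 + epsilon_eng)
epsilon_true = ln(1 + 0.289) = 0.253867
sigma_true * epsilon_true = 435.682 * 0.253867 = 110.6 MPa


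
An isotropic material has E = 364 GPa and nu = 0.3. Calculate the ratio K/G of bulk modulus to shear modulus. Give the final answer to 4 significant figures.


G = E / (2*(1+nu))
G = 364 / (2*(1+0.3)) = 140 GPa
K = E / (3*(1-2*nu))
K = 364 / (3*(1-2*0.3)) = 303.333 GPa
K/G = 303.333 / 140 = 2.167


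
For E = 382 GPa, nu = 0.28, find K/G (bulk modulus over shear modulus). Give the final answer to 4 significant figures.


G = E / (2*(1+nu))
G = 382 / (2*(1+0.28)) = 149.219 GPa
K = E / (3*(1-2*nu))
K = 382 / (3*(1-2*0.28)) = 289.394 GPa
K/G = 289.394 / 149.219 = 1.939


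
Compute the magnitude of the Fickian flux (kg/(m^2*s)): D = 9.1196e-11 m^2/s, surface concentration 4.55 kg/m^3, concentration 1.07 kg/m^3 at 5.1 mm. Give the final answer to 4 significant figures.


J = -D * (dC/dx) = D * (C1 - C2) / dx
J = 9.1196e-11 * (4.55 - 1.07) / 5.1e-03
J = 6.223e-08 kg/(m^2*s)


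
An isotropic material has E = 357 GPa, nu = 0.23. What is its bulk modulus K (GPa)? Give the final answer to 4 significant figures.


K = E / (3*(1-2*nu))
K = 357 / (3*(1-2*0.23))
K = 220.4 GPa


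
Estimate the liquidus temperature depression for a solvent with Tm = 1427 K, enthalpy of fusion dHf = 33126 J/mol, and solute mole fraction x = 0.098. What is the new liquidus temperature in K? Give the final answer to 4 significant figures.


dT = R*Tm^2*x / dHf
dT = 8.314 * 1427^2 * 0.098 / 33126
dT = 50.0858 K
T_new = 1427 - 50.0858 = 1377 K


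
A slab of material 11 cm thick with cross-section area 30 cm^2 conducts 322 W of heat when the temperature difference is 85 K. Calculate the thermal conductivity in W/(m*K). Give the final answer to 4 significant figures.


k = Q*L / (A*dT)
L = 0.11 m, A = 3e-03 m^2
k = 322 * 0.11 / (3e-03 * 85)
k = 138.9 W/(m*K)


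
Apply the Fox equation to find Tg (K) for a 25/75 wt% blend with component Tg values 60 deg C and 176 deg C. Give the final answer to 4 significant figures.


1/Tg = w1/Tg1 + w2/Tg2 (in Kelvin)
Tg1 = 333.15 K, Tg2 = 449.15 K
1/Tg = 0.25/333.15 + 0.75/449.15
Tg = 413.2 K


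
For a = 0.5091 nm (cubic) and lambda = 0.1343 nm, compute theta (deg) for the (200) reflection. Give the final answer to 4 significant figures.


d = a / sqrt(h^2+k^2+l^2)
d = 0.5091 / sqrt(4) = 0.25455 nm
lambda = 2*d*sin(theta)  =>  sin(theta) = lambda / (2*d)
sin(theta) = 0.1343 / (2 * 0.25455) = 0.263799
theta = 15.3 deg


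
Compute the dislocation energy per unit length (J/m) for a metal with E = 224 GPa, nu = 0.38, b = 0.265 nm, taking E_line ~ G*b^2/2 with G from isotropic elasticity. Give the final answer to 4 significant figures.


Step 1: G = E / (2*(1+nu))
G = 224 / (2*(1+0.38)) = 81.1594 GPa = 8.11594e+10 Pa
Step 2: E_line = G*b^2/2
b = 0.265 nm = 2.65e-10 m
E_line = 0.5 * 8.11594e+10 * (2.65e-10)^2 = 2.85e-09 J/m


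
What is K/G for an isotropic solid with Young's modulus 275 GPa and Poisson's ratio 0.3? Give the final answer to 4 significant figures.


G = E / (2*(1+nu))
G = 275 / (2*(1+0.3)) = 105.769 GPa
K = E / (3*(1-2*nu))
K = 275 / (3*(1-2*0.3)) = 229.167 GPa
K/G = 229.167 / 105.769 = 2.167


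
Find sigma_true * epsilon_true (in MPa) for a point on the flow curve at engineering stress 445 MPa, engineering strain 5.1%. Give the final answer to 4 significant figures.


sigma_true = sigma_eng * (1 + epsilon_eng)
sigma_true = 445 * (1 + 0.051) = 467.695 MPa
epsilon_true = ln(1 + epsilon_eng)
epsilon_true = ln(1 + 0.051) = 0.0497421
sigma_true * epsilon_true = 467.695 * 0.0497421 = 23.26 MPa


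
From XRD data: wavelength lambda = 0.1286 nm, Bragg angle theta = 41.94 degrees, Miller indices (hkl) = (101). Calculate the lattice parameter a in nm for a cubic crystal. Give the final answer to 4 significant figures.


d = lambda / (2*sin(theta))
d = 0.1286 / (2*sin(41.94 deg))
d = 0.0962068 nm
a = d * sqrt(h^2+k^2+l^2) = 0.0962068 * sqrt(2)
a = 0.1361 nm


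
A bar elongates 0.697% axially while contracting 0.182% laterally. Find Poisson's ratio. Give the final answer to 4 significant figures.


nu = -epsilon_lat / epsilon_axial
Lateral strain is contraction (negative), so using magnitudes:
nu = 0.182 / 0.697
nu = 0.2611


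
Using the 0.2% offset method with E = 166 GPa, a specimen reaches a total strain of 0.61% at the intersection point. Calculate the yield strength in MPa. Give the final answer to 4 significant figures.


Offset strain = 0.002
Elastic strain at yield = total_strain - offset = 6.1e-03 - 0.002 = 4.1e-03
sigma_y = E * elastic_strain = 166000 * 4.1e-03
sigma_y = 680.6 MPa


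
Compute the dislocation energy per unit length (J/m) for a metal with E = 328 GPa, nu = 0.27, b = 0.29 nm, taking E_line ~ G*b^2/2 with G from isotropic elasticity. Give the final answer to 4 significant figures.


Step 1: G = E / (2*(1+nu))
G = 328 / (2*(1+0.27)) = 129.134 GPa = 1.29134e+11 Pa
Step 2: E_line = G*b^2/2
b = 0.29 nm = 2.9e-10 m
E_line = 0.5 * 1.29134e+11 * (2.9e-10)^2 = 5.43e-09 J/m


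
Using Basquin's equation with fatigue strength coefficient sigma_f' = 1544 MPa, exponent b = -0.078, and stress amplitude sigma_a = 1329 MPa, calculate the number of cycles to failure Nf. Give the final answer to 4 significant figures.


sigma_a = sigma_f' * (2*Nf)^b
2*Nf = (sigma_a / sigma_f')^(1/b)
2*Nf = (1329 / 1544)^(1/-0.078)
2*Nf = 6.83757
Nf = 3.419 cycles


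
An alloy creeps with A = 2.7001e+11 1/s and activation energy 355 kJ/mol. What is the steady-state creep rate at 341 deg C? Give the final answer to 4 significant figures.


rate = A * exp(-Q / (R*T))
T = 341 + 273.15 = 614.15 K
rate = 2.7001e+11 * exp(-355e3 / (8.314 * 614.15))
rate = 1.725e-19 1/s


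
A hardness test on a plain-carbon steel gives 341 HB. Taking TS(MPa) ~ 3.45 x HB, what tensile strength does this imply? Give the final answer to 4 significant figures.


TS (MPa) = 3.45 * HB
TS = 3.45 * 341
TS = 1176 MPa


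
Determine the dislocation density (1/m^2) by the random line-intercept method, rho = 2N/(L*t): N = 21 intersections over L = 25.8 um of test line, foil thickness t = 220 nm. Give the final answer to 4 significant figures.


rho = 2N / (L * t)
L = 25.8 um = 2.58e-05 m, t = 220 nm = 2.2e-07 m
rho = 2 * 21 / (2.58e-05 * 2.2e-07)
rho = 7.4e+12 1/m^2


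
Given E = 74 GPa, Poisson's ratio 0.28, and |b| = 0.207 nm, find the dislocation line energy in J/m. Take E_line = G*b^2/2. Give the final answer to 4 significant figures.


Step 1: G = E / (2*(1+nu))
G = 74 / (2*(1+0.28)) = 28.9063 GPa = 2.89063e+10 Pa
Step 2: E_line = G*b^2/2
b = 0.207 nm = 2.07e-10 m
E_line = 0.5 * 2.89063e+10 * (2.07e-10)^2 = 6.193e-10 J/m


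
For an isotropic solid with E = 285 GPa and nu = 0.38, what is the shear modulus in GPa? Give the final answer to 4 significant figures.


G = E / (2*(1+nu))
G = 285 / (2*(1+0.38))
G = 103.3 GPa


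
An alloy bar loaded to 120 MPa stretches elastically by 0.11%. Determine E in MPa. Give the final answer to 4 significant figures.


E = sigma / epsilon
epsilon = 0.11% = 1.1e-03
E = 120 / 1.1e-03
E = 109100 MPa


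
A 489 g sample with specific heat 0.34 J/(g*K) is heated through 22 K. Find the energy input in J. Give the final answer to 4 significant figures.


Q = m * cp * dT
Q = 489 * 0.34 * 22
Q = 3658 J


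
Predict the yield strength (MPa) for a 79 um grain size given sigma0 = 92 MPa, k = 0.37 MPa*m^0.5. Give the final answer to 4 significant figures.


sigma_y = sigma0 + k / sqrt(d)
d = 79 um = 7.9e-05 m
sigma_y = 92 + 0.37 / sqrt(7.9e-05)
sigma_y = 133.6 MPa


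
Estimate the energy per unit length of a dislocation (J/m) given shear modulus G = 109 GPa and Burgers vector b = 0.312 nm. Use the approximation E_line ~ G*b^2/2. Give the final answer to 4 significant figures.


E = G*b^2/2
b = 0.312 nm = 3.12e-10 m
G = 109 GPa = 1.09e+11 Pa
E = 0.5 * 1.09e+11 * (3.12e-10)^2
E = 5.305e-09 J/m


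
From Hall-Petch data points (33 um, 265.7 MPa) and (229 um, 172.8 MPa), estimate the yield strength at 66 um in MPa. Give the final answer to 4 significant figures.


sigma_y = sigma0 + k / sqrt(d)
1/sqrt(d1) = 1/sqrt(3.3e-05) = 174.078;  1/sqrt(d2) = 66.0819
k = (sigma1 - sigma2) / (1/sqrt(d1) - 1/sqrt(d2)) = (265.7 - 172.8) / (174.078 - 66.0819) = 0.860219 MPa*m^0.5
sigma0 = sigma1 - k/sqrt(d1) = 265.7 - 0.860219*174.078 = 115.955 MPa
sigma_y(d3) = 115.955 + 0.860219 / sqrt(6.6e-05) = 221.8 MPa


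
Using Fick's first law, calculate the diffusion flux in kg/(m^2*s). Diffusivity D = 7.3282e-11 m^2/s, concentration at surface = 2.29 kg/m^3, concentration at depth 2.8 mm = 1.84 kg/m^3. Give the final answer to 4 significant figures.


J = -D * (dC/dx) = D * (C1 - C2) / dx
J = 7.3282e-11 * (2.29 - 1.84) / 2.8e-03
J = 1.178e-08 kg/(m^2*s)


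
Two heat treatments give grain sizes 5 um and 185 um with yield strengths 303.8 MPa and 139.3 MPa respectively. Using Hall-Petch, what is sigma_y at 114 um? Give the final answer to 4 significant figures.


sigma_y = sigma0 + k / sqrt(d)
1/sqrt(d1) = 1/sqrt(5e-06) = 447.214;  1/sqrt(d2) = 73.5215
k = (sigma1 - sigma2) / (1/sqrt(d1) - 1/sqrt(d2)) = (303.8 - 139.3) / (447.214 - 73.5215) = 0.440202 MPa*m^0.5
sigma0 = sigma1 - k/sqrt(d1) = 303.8 - 0.440202*447.214 = 106.936 MPa
sigma_y(d3) = 106.936 + 0.440202 / sqrt(1.14e-04) = 148.2 MPa


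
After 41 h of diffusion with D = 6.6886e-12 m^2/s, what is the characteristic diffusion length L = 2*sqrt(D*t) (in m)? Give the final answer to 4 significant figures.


t = 41 hr = 147600 s
Diffusion length = 2*sqrt(D*t)
= 2*sqrt(6.6886e-12 * 147600)
= 1.987e-03 m


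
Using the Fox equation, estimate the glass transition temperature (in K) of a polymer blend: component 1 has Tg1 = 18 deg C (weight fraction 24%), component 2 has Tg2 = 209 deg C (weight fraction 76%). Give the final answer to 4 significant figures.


1/Tg = w1/Tg1 + w2/Tg2 (in Kelvin)
Tg1 = 291.15 K, Tg2 = 482.15 K
1/Tg = 0.24/291.15 + 0.76/482.15
Tg = 416.6 K


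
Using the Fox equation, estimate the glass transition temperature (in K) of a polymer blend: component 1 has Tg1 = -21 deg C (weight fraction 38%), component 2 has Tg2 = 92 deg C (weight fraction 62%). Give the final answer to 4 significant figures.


1/Tg = w1/Tg1 + w2/Tg2 (in Kelvin)
Tg1 = 252.15 K, Tg2 = 365.15 K
1/Tg = 0.38/252.15 + 0.62/365.15
Tg = 312 K


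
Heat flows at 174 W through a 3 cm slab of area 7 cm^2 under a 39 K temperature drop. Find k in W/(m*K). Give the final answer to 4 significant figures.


k = Q*L / (A*dT)
L = 0.03 m, A = 7e-04 m^2
k = 174 * 0.03 / (7e-04 * 39)
k = 191.2 W/(m*K)


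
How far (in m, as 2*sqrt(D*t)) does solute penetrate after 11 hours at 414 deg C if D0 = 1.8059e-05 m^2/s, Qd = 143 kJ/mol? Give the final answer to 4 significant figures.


Step 1: D = D0 * exp(-Qd/(R*T))
T = 687.15 K
D = 1.8059e-05 * exp(-143e3 / (8.314 * 687.15)) = 2.43199e-16 m^2/s
Step 2: L = 2*sqrt(D*t)
t = 11 h = 39600 s
L = 2*sqrt(2.43199e-16 * 39600) = 6.207e-06 m


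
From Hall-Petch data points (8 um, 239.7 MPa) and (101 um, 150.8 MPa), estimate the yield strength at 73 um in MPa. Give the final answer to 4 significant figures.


sigma_y = sigma0 + k / sqrt(d)
1/sqrt(d1) = 1/sqrt(8e-06) = 353.553;  1/sqrt(d2) = 99.5037
k = (sigma1 - sigma2) / (1/sqrt(d1) - 1/sqrt(d2)) = (239.7 - 150.8) / (353.553 - 99.5037) = 0.349932 MPa*m^0.5
sigma0 = sigma1 - k/sqrt(d1) = 239.7 - 0.349932*353.553 = 115.981 MPa
sigma_y(d3) = 115.981 + 0.349932 / sqrt(7.3e-05) = 156.9 MPa


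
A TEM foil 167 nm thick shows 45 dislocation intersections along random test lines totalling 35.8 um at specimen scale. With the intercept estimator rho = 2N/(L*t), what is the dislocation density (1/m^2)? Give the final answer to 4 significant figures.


rho = 2N / (L * t)
L = 35.8 um = 3.58e-05 m, t = 167 nm = 1.67e-07 m
rho = 2 * 45 / (3.58e-05 * 1.67e-07)
rho = 1.505e+13 1/m^2


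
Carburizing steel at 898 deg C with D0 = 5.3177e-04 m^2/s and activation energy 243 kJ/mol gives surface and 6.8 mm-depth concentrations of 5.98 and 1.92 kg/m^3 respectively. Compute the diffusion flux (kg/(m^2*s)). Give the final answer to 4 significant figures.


Step 1: D = D0 * exp(-Qd/(R*T))
T = 898 + 273.15 = 1171.15 K
D = 5.3177e-04 * exp(-243e3 / (8.314 * 1171.15)) = 7.71351e-15 m^2/s
Step 2: J = D * (C1 - C2) / dx
J = 7.71351e-15 * (5.98 - 1.92) / 6.8e-03
J = 4.605e-12 kg/(m^2*s)


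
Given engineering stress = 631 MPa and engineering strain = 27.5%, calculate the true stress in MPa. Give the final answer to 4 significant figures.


sigma_true = sigma_eng * (1 + epsilon_eng)
sigma_true = 631 * (1 + 0.275)
sigma_true = 804.5 MPa


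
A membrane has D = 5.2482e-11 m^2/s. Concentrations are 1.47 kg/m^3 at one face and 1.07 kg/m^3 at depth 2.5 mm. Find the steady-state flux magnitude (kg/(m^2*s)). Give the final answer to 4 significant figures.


J = -D * (dC/dx) = D * (C1 - C2) / dx
J = 5.2482e-11 * (1.47 - 1.07) / 2.5e-03
J = 8.397e-09 kg/(m^2*s)


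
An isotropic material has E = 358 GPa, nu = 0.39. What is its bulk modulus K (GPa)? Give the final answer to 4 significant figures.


K = E / (3*(1-2*nu))
K = 358 / (3*(1-2*0.39))
K = 542.4 GPa


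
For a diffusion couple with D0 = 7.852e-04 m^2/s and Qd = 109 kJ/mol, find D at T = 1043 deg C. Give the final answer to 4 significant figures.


D = D0 * exp(-Qd / (R*T))
T = 1316.15 K
D = 7.852e-04 * exp(-109e3 / (8.314 * 1316.15))
D = 3.706e-08 m^2/s


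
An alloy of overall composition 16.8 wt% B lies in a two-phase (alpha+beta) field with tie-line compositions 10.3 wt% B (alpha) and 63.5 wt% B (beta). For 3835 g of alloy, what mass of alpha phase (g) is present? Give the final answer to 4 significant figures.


f_alpha = (C_beta - C0) / (C_beta - C_alpha)
f_alpha = (63.5 - 16.8) / (63.5 - 10.3) = 0.87782
m_alpha = f_alpha * m_total = 0.87782 * 3835 = 3366 g


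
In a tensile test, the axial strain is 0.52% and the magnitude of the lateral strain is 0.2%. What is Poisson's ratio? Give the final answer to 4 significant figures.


nu = -epsilon_lat / epsilon_axial
Lateral strain is contraction (negative), so using magnitudes:
nu = 0.2 / 0.52
nu = 0.3846


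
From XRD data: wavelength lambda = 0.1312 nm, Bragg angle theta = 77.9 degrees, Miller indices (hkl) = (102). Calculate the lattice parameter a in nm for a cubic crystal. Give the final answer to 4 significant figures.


d = lambda / (2*sin(theta))
d = 0.1312 / (2*sin(77.9 deg))
d = 0.0670905 nm
a = d * sqrt(h^2+k^2+l^2) = 0.0670905 * sqrt(5)
a = 0.15 nm


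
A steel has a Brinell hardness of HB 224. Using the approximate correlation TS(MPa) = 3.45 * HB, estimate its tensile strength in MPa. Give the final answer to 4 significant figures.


TS (MPa) = 3.45 * HB
TS = 3.45 * 224
TS = 772.8 MPa


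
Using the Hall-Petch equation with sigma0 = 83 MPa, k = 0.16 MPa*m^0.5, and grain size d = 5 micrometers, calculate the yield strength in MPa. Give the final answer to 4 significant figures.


sigma_y = sigma0 + k / sqrt(d)
d = 5 um = 5e-06 m
sigma_y = 83 + 0.16 / sqrt(5e-06)
sigma_y = 154.6 MPa


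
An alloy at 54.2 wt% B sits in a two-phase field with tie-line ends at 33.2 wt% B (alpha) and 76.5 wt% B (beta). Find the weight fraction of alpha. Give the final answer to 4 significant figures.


f_alpha = (C_beta - C0) / (C_beta - C_alpha)
f_alpha = (76.5 - 54.2) / (76.5 - 33.2)
f_alpha = 0.515


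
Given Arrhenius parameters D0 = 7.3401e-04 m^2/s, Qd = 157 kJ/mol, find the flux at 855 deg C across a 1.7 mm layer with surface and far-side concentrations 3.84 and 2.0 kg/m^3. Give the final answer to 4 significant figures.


Step 1: D = D0 * exp(-Qd/(R*T))
T = 855 + 273.15 = 1128.15 K
D = 7.3401e-04 * exp(-157e3 / (8.314 * 1128.15)) = 3.94602e-11 m^2/s
Step 2: J = D * (C1 - C2) / dx
J = 3.94602e-11 * (3.84 - 2.0) / 1.7e-03
J = 4.271e-08 kg/(m^2*s)


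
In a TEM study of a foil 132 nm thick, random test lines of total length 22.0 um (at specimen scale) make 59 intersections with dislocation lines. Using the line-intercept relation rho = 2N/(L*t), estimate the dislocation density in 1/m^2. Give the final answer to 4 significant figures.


rho = 2N / (L * t)
L = 22.0 um = 2.2e-05 m, t = 132 nm = 1.32e-07 m
rho = 2 * 59 / (2.2e-05 * 1.32e-07)
rho = 4.063e+13 1/m^2


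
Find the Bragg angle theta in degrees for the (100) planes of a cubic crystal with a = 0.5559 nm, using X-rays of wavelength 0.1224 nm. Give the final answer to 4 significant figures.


d = a / sqrt(h^2+k^2+l^2)
d = 0.5559 / sqrt(1) = 0.5559 nm
lambda = 2*d*sin(theta)  =>  sin(theta) = lambda / (2*d)
sin(theta) = 0.1224 / (2 * 0.5559) = 0.110092
theta = 6.321 deg


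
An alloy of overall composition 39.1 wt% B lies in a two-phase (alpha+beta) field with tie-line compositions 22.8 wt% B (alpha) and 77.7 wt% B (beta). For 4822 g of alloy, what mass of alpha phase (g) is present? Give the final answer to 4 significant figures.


f_alpha = (C_beta - C0) / (C_beta - C_alpha)
f_alpha = (77.7 - 39.1) / (77.7 - 22.8) = 0.703097
m_alpha = f_alpha * m_total = 0.703097 * 4822 = 3390 g


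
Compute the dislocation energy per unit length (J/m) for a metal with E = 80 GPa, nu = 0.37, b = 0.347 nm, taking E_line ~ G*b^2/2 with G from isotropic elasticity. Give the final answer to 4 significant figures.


Step 1: G = E / (2*(1+nu))
G = 80 / (2*(1+0.37)) = 29.1971 GPa = 2.91971e+10 Pa
Step 2: E_line = G*b^2/2
b = 0.347 nm = 3.47e-10 m
E_line = 0.5 * 2.91971e+10 * (3.47e-10)^2 = 1.758e-09 J/m


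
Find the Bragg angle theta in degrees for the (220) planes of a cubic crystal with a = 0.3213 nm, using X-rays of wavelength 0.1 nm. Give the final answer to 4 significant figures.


d = a / sqrt(h^2+k^2+l^2)
d = 0.3213 / sqrt(8) = 0.113597 nm
lambda = 2*d*sin(theta)  =>  sin(theta) = lambda / (2*d)
sin(theta) = 0.1 / (2 * 0.113597) = 0.440154
theta = 26.11 deg


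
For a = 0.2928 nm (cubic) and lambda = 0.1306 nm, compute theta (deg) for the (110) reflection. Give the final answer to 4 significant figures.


d = a / sqrt(h^2+k^2+l^2)
d = 0.2928 / sqrt(2) = 0.207041 nm
lambda = 2*d*sin(theta)  =>  sin(theta) = lambda / (2*d)
sin(theta) = 0.1306 / (2 * 0.207041) = 0.315397
theta = 18.38 deg


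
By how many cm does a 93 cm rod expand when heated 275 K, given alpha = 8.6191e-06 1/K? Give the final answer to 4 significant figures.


dL = L0 * alpha * dT
dL = 93 * 8.6191e-06 * 275
dL = 0.2204 cm


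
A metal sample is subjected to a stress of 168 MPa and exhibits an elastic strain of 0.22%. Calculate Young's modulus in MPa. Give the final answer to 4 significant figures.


E = sigma / epsilon
epsilon = 0.22% = 2.2e-03
E = 168 / 2.2e-03
E = 76360 MPa


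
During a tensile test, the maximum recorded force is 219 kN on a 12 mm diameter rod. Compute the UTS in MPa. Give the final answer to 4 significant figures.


A0 = pi*(d/2)^2 = pi*(12/2)^2 = 113.097 mm^2
UTS = F_max / A0 = 219*1000 / 113.097
UTS = 1936 MPa


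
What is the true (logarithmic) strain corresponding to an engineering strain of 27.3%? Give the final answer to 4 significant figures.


epsilon_true = ln(1 + epsilon_eng)
epsilon_true = ln(1 + 0.273)
epsilon_true = 0.2414


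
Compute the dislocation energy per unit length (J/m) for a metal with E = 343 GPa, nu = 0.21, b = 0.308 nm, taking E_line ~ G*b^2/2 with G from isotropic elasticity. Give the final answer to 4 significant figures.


Step 1: G = E / (2*(1+nu))
G = 343 / (2*(1+0.21)) = 141.736 GPa = 1.41736e+11 Pa
Step 2: E_line = G*b^2/2
b = 0.308 nm = 3.08e-10 m
E_line = 0.5 * 1.41736e+11 * (3.08e-10)^2 = 6.723e-09 J/m


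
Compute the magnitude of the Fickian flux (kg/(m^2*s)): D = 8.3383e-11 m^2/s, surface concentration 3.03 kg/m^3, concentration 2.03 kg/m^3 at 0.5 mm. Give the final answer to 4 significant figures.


J = -D * (dC/dx) = D * (C1 - C2) / dx
J = 8.3383e-11 * (3.03 - 2.03) / 5e-04
J = 1.668e-07 kg/(m^2*s)


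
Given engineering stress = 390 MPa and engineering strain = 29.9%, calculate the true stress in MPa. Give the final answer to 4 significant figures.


sigma_true = sigma_eng * (1 + epsilon_eng)
sigma_true = 390 * (1 + 0.299)
sigma_true = 506.6 MPa


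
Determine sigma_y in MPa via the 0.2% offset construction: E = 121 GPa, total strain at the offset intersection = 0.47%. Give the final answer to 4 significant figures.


Offset strain = 0.002
Elastic strain at yield = total_strain - offset = 4.7e-03 - 0.002 = 2.7e-03
sigma_y = E * elastic_strain = 121000 * 2.7e-03
sigma_y = 326.7 MPa


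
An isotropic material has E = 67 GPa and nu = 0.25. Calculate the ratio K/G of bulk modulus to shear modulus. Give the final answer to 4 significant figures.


G = E / (2*(1+nu))
G = 67 / (2*(1+0.25)) = 26.8 GPa
K = E / (3*(1-2*nu))
K = 67 / (3*(1-2*0.25)) = 44.6667 GPa
K/G = 44.6667 / 26.8 = 1.667


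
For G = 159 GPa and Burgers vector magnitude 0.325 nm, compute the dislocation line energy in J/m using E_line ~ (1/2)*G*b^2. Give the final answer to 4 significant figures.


E = G*b^2/2
b = 0.325 nm = 3.25e-10 m
G = 159 GPa = 1.59e+11 Pa
E = 0.5 * 1.59e+11 * (3.25e-10)^2
E = 8.397e-09 J/m


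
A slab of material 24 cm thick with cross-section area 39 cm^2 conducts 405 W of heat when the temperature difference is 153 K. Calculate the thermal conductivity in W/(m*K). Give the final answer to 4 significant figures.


k = Q*L / (A*dT)
L = 0.24 m, A = 3.9e-03 m^2
k = 405 * 0.24 / (3.9e-03 * 153)
k = 162.9 W/(m*K)


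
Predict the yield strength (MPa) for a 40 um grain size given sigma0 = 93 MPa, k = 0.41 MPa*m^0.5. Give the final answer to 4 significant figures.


sigma_y = sigma0 + k / sqrt(d)
d = 40 um = 4e-05 m
sigma_y = 93 + 0.41 / sqrt(4e-05)
sigma_y = 157.8 MPa


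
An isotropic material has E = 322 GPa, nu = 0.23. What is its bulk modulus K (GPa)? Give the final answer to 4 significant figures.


K = E / (3*(1-2*nu))
K = 322 / (3*(1-2*0.23))
K = 198.8 GPa


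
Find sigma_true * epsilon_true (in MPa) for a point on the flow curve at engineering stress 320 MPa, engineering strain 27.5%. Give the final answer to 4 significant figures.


sigma_true = sigma_eng * (1 + epsilon_eng)
sigma_true = 320 * (1 + 0.275) = 408 MPa
epsilon_true = ln(1 + epsilon_eng)
epsilon_true = ln(1 + 0.275) = 0.242946
sigma_true * epsilon_true = 408 * 0.242946 = 99.12 MPa


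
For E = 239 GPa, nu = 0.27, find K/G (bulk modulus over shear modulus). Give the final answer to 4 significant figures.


G = E / (2*(1+nu))
G = 239 / (2*(1+0.27)) = 94.0945 GPa
K = E / (3*(1-2*nu))
K = 239 / (3*(1-2*0.27)) = 173.188 GPa
K/G = 173.188 / 94.0945 = 1.841


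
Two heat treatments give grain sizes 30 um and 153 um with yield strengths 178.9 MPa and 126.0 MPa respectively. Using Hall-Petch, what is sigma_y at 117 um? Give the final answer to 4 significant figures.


sigma_y = sigma0 + k / sqrt(d)
1/sqrt(d1) = 1/sqrt(3e-05) = 182.574;  1/sqrt(d2) = 80.8452
k = (sigma1 - sigma2) / (1/sqrt(d1) - 1/sqrt(d2)) = (178.9 - 126.0) / (182.574 - 80.8452) = 0.520009 MPa*m^0.5
sigma0 = sigma1 - k/sqrt(d1) = 178.9 - 0.520009*182.574 = 83.9598 MPa
sigma_y(d3) = 83.9598 + 0.520009 / sqrt(1.17e-04) = 132 MPa
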